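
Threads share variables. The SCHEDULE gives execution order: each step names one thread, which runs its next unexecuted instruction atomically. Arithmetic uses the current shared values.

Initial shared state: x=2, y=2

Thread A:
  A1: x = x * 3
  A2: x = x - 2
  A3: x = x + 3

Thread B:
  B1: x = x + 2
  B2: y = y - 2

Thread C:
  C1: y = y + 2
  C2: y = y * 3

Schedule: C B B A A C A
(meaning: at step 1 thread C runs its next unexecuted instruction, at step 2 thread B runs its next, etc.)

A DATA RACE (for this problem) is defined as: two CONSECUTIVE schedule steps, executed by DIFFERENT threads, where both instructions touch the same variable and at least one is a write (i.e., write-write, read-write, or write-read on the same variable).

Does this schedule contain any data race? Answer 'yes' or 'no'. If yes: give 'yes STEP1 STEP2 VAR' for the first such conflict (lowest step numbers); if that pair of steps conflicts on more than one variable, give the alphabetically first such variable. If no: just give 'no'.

Answer: no

Derivation:
Steps 1,2: C(r=y,w=y) vs B(r=x,w=x). No conflict.
Steps 2,3: same thread (B). No race.
Steps 3,4: B(r=y,w=y) vs A(r=x,w=x). No conflict.
Steps 4,5: same thread (A). No race.
Steps 5,6: A(r=x,w=x) vs C(r=y,w=y). No conflict.
Steps 6,7: C(r=y,w=y) vs A(r=x,w=x). No conflict.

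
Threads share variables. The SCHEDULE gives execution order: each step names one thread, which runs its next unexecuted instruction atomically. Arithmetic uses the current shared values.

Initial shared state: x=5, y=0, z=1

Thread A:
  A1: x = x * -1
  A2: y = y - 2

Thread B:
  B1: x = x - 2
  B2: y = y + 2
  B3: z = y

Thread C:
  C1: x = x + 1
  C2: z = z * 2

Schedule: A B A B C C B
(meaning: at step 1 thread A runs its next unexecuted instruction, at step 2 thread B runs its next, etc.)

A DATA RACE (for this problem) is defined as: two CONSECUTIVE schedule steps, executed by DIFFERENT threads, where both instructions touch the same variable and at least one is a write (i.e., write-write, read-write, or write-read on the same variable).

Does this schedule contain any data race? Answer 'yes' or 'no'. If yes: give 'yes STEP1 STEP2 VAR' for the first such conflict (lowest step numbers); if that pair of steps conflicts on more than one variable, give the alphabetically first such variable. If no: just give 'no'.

Steps 1,2: A(x = x * -1) vs B(x = x - 2). RACE on x (W-W).
Steps 2,3: B(r=x,w=x) vs A(r=y,w=y). No conflict.
Steps 3,4: A(y = y - 2) vs B(y = y + 2). RACE on y (W-W).
Steps 4,5: B(r=y,w=y) vs C(r=x,w=x). No conflict.
Steps 5,6: same thread (C). No race.
Steps 6,7: C(z = z * 2) vs B(z = y). RACE on z (W-W).
First conflict at steps 1,2.

Answer: yes 1 2 x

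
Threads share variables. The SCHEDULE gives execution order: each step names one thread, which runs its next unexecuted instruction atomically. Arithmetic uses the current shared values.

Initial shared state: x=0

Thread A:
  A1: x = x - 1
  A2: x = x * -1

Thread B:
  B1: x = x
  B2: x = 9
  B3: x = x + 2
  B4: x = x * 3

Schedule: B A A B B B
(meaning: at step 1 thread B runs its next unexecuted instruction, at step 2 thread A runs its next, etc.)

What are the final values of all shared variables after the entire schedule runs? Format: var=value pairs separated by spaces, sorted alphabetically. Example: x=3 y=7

Step 1: thread B executes B1 (x = x). Shared: x=0. PCs: A@0 B@1
Step 2: thread A executes A1 (x = x - 1). Shared: x=-1. PCs: A@1 B@1
Step 3: thread A executes A2 (x = x * -1). Shared: x=1. PCs: A@2 B@1
Step 4: thread B executes B2 (x = 9). Shared: x=9. PCs: A@2 B@2
Step 5: thread B executes B3 (x = x + 2). Shared: x=11. PCs: A@2 B@3
Step 6: thread B executes B4 (x = x * 3). Shared: x=33. PCs: A@2 B@4

Answer: x=33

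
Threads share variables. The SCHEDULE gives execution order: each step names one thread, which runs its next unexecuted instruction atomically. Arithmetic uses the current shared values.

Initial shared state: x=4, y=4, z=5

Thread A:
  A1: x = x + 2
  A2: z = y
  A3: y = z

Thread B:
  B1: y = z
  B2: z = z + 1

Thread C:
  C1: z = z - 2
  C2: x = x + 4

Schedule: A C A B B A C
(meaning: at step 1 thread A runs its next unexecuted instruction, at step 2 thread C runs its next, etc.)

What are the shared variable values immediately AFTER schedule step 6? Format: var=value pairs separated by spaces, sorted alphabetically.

Answer: x=6 y=5 z=5

Derivation:
Step 1: thread A executes A1 (x = x + 2). Shared: x=6 y=4 z=5. PCs: A@1 B@0 C@0
Step 2: thread C executes C1 (z = z - 2). Shared: x=6 y=4 z=3. PCs: A@1 B@0 C@1
Step 3: thread A executes A2 (z = y). Shared: x=6 y=4 z=4. PCs: A@2 B@0 C@1
Step 4: thread B executes B1 (y = z). Shared: x=6 y=4 z=4. PCs: A@2 B@1 C@1
Step 5: thread B executes B2 (z = z + 1). Shared: x=6 y=4 z=5. PCs: A@2 B@2 C@1
Step 6: thread A executes A3 (y = z). Shared: x=6 y=5 z=5. PCs: A@3 B@2 C@1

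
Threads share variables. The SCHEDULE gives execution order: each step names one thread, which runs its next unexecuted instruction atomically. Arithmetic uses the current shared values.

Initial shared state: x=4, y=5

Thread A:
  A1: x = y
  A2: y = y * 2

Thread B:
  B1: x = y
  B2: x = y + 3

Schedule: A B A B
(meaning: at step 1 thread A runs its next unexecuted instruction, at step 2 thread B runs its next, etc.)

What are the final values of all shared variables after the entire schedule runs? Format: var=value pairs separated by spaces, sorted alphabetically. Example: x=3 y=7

Answer: x=13 y=10

Derivation:
Step 1: thread A executes A1 (x = y). Shared: x=5 y=5. PCs: A@1 B@0
Step 2: thread B executes B1 (x = y). Shared: x=5 y=5. PCs: A@1 B@1
Step 3: thread A executes A2 (y = y * 2). Shared: x=5 y=10. PCs: A@2 B@1
Step 4: thread B executes B2 (x = y + 3). Shared: x=13 y=10. PCs: A@2 B@2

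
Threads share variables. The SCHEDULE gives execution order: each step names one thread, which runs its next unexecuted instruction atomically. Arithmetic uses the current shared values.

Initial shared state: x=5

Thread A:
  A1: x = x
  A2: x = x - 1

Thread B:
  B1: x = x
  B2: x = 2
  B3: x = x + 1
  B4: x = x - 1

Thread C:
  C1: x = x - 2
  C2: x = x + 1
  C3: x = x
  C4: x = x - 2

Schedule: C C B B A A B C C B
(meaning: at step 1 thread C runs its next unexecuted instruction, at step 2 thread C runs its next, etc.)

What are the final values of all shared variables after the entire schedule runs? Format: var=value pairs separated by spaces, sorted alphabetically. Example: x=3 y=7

Step 1: thread C executes C1 (x = x - 2). Shared: x=3. PCs: A@0 B@0 C@1
Step 2: thread C executes C2 (x = x + 1). Shared: x=4. PCs: A@0 B@0 C@2
Step 3: thread B executes B1 (x = x). Shared: x=4. PCs: A@0 B@1 C@2
Step 4: thread B executes B2 (x = 2). Shared: x=2. PCs: A@0 B@2 C@2
Step 5: thread A executes A1 (x = x). Shared: x=2. PCs: A@1 B@2 C@2
Step 6: thread A executes A2 (x = x - 1). Shared: x=1. PCs: A@2 B@2 C@2
Step 7: thread B executes B3 (x = x + 1). Shared: x=2. PCs: A@2 B@3 C@2
Step 8: thread C executes C3 (x = x). Shared: x=2. PCs: A@2 B@3 C@3
Step 9: thread C executes C4 (x = x - 2). Shared: x=0. PCs: A@2 B@3 C@4
Step 10: thread B executes B4 (x = x - 1). Shared: x=-1. PCs: A@2 B@4 C@4

Answer: x=-1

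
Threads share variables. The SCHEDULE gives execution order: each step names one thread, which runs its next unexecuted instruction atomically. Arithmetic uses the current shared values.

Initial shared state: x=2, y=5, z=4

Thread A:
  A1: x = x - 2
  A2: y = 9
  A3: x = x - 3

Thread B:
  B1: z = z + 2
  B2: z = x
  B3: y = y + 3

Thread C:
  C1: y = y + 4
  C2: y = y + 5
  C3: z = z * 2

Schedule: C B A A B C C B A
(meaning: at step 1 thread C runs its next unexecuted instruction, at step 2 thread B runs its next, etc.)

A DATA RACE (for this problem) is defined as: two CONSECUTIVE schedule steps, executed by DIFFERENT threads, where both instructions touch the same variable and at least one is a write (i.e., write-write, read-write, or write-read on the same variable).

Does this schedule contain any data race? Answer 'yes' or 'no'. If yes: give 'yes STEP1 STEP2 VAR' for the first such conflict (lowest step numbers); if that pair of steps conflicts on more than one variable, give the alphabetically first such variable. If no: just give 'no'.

Answer: no

Derivation:
Steps 1,2: C(r=y,w=y) vs B(r=z,w=z). No conflict.
Steps 2,3: B(r=z,w=z) vs A(r=x,w=x). No conflict.
Steps 3,4: same thread (A). No race.
Steps 4,5: A(r=-,w=y) vs B(r=x,w=z). No conflict.
Steps 5,6: B(r=x,w=z) vs C(r=y,w=y). No conflict.
Steps 6,7: same thread (C). No race.
Steps 7,8: C(r=z,w=z) vs B(r=y,w=y). No conflict.
Steps 8,9: B(r=y,w=y) vs A(r=x,w=x). No conflict.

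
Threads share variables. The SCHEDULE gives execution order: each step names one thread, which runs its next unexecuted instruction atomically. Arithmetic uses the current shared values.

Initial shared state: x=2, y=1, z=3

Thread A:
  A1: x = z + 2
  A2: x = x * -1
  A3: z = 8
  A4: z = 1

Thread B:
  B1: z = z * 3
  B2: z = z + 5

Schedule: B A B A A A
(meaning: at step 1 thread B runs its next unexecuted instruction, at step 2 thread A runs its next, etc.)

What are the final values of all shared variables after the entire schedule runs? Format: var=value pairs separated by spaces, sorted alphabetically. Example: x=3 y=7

Answer: x=-11 y=1 z=1

Derivation:
Step 1: thread B executes B1 (z = z * 3). Shared: x=2 y=1 z=9. PCs: A@0 B@1
Step 2: thread A executes A1 (x = z + 2). Shared: x=11 y=1 z=9. PCs: A@1 B@1
Step 3: thread B executes B2 (z = z + 5). Shared: x=11 y=1 z=14. PCs: A@1 B@2
Step 4: thread A executes A2 (x = x * -1). Shared: x=-11 y=1 z=14. PCs: A@2 B@2
Step 5: thread A executes A3 (z = 8). Shared: x=-11 y=1 z=8. PCs: A@3 B@2
Step 6: thread A executes A4 (z = 1). Shared: x=-11 y=1 z=1. PCs: A@4 B@2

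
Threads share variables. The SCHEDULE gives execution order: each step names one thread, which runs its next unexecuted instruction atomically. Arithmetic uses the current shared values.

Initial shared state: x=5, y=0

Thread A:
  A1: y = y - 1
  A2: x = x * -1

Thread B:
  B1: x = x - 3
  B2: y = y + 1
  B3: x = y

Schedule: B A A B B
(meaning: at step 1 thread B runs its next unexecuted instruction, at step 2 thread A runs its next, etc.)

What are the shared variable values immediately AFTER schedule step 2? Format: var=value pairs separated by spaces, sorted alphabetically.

Answer: x=2 y=-1

Derivation:
Step 1: thread B executes B1 (x = x - 3). Shared: x=2 y=0. PCs: A@0 B@1
Step 2: thread A executes A1 (y = y - 1). Shared: x=2 y=-1. PCs: A@1 B@1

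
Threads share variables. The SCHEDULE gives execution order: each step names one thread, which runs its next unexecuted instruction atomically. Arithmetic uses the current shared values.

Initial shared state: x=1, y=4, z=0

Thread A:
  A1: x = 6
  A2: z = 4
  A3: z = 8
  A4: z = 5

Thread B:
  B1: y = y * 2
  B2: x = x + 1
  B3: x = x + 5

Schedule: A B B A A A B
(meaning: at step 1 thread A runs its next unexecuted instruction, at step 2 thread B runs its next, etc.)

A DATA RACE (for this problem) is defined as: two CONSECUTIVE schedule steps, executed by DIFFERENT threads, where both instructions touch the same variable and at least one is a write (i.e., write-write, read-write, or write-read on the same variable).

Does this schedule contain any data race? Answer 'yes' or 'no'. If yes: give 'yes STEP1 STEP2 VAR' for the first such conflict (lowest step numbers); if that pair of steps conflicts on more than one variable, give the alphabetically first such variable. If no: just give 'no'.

Answer: no

Derivation:
Steps 1,2: A(r=-,w=x) vs B(r=y,w=y). No conflict.
Steps 2,3: same thread (B). No race.
Steps 3,4: B(r=x,w=x) vs A(r=-,w=z). No conflict.
Steps 4,5: same thread (A). No race.
Steps 5,6: same thread (A). No race.
Steps 6,7: A(r=-,w=z) vs B(r=x,w=x). No conflict.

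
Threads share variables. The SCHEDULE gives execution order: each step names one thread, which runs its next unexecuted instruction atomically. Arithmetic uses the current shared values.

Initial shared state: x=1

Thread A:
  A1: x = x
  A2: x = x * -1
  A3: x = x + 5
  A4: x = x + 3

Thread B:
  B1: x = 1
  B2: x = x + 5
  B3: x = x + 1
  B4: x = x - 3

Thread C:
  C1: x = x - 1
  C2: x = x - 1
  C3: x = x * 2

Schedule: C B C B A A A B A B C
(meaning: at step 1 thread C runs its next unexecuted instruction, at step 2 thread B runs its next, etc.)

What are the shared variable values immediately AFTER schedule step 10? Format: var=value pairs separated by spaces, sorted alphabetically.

Answer: x=1

Derivation:
Step 1: thread C executes C1 (x = x - 1). Shared: x=0. PCs: A@0 B@0 C@1
Step 2: thread B executes B1 (x = 1). Shared: x=1. PCs: A@0 B@1 C@1
Step 3: thread C executes C2 (x = x - 1). Shared: x=0. PCs: A@0 B@1 C@2
Step 4: thread B executes B2 (x = x + 5). Shared: x=5. PCs: A@0 B@2 C@2
Step 5: thread A executes A1 (x = x). Shared: x=5. PCs: A@1 B@2 C@2
Step 6: thread A executes A2 (x = x * -1). Shared: x=-5. PCs: A@2 B@2 C@2
Step 7: thread A executes A3 (x = x + 5). Shared: x=0. PCs: A@3 B@2 C@2
Step 8: thread B executes B3 (x = x + 1). Shared: x=1. PCs: A@3 B@3 C@2
Step 9: thread A executes A4 (x = x + 3). Shared: x=4. PCs: A@4 B@3 C@2
Step 10: thread B executes B4 (x = x - 3). Shared: x=1. PCs: A@4 B@4 C@2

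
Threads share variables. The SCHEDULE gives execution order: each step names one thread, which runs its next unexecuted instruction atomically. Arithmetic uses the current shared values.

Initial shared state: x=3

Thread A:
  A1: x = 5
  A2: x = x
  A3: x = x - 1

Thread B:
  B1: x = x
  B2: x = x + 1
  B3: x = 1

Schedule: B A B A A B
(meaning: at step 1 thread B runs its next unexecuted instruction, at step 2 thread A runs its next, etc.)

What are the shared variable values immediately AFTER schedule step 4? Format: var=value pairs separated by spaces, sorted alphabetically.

Step 1: thread B executes B1 (x = x). Shared: x=3. PCs: A@0 B@1
Step 2: thread A executes A1 (x = 5). Shared: x=5. PCs: A@1 B@1
Step 3: thread B executes B2 (x = x + 1). Shared: x=6. PCs: A@1 B@2
Step 4: thread A executes A2 (x = x). Shared: x=6. PCs: A@2 B@2

Answer: x=6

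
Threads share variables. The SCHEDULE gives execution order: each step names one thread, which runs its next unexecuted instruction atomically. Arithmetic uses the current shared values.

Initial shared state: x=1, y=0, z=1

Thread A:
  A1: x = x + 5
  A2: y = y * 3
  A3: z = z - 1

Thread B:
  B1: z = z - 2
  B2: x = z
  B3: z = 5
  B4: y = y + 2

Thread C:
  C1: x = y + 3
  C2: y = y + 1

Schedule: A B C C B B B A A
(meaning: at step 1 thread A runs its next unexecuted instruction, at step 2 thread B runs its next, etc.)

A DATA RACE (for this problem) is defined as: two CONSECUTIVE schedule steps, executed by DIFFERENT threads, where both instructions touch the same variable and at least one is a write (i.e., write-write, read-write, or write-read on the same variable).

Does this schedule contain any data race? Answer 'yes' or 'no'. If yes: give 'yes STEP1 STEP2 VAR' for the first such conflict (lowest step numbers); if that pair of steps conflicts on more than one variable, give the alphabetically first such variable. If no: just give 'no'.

Answer: yes 7 8 y

Derivation:
Steps 1,2: A(r=x,w=x) vs B(r=z,w=z). No conflict.
Steps 2,3: B(r=z,w=z) vs C(r=y,w=x). No conflict.
Steps 3,4: same thread (C). No race.
Steps 4,5: C(r=y,w=y) vs B(r=z,w=x). No conflict.
Steps 5,6: same thread (B). No race.
Steps 6,7: same thread (B). No race.
Steps 7,8: B(y = y + 2) vs A(y = y * 3). RACE on y (W-W).
Steps 8,9: same thread (A). No race.
First conflict at steps 7,8.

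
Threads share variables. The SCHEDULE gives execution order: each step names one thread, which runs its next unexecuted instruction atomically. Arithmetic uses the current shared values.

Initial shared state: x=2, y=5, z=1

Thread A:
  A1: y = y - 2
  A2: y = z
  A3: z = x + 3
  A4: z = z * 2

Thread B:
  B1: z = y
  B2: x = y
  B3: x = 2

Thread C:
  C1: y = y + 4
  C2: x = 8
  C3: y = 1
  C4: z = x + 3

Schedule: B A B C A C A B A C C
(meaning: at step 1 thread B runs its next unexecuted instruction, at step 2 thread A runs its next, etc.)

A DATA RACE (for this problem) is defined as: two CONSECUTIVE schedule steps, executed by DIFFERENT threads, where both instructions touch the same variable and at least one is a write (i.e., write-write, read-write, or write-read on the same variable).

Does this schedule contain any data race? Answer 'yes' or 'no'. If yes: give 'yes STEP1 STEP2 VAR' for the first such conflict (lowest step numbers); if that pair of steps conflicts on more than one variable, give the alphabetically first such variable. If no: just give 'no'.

Answer: yes 1 2 y

Derivation:
Steps 1,2: B(z = y) vs A(y = y - 2). RACE on y (R-W).
Steps 2,3: A(y = y - 2) vs B(x = y). RACE on y (W-R).
Steps 3,4: B(x = y) vs C(y = y + 4). RACE on y (R-W).
Steps 4,5: C(y = y + 4) vs A(y = z). RACE on y (W-W).
Steps 5,6: A(r=z,w=y) vs C(r=-,w=x). No conflict.
Steps 6,7: C(x = 8) vs A(z = x + 3). RACE on x (W-R).
Steps 7,8: A(z = x + 3) vs B(x = 2). RACE on x (R-W).
Steps 8,9: B(r=-,w=x) vs A(r=z,w=z). No conflict.
Steps 9,10: A(r=z,w=z) vs C(r=-,w=y). No conflict.
Steps 10,11: same thread (C). No race.
First conflict at steps 1,2.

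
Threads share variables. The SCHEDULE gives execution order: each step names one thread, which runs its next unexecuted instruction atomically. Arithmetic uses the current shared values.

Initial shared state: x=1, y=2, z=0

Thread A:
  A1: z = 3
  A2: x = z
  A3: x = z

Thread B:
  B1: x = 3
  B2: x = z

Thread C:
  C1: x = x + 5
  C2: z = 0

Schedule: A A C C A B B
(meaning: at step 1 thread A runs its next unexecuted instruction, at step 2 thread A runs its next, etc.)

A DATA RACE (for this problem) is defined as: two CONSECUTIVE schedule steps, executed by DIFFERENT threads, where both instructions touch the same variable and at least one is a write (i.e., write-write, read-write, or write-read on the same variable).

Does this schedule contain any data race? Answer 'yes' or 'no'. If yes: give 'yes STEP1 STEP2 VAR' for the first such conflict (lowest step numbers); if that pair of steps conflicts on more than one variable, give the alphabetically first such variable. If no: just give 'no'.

Answer: yes 2 3 x

Derivation:
Steps 1,2: same thread (A). No race.
Steps 2,3: A(x = z) vs C(x = x + 5). RACE on x (W-W).
Steps 3,4: same thread (C). No race.
Steps 4,5: C(z = 0) vs A(x = z). RACE on z (W-R).
Steps 5,6: A(x = z) vs B(x = 3). RACE on x (W-W).
Steps 6,7: same thread (B). No race.
First conflict at steps 2,3.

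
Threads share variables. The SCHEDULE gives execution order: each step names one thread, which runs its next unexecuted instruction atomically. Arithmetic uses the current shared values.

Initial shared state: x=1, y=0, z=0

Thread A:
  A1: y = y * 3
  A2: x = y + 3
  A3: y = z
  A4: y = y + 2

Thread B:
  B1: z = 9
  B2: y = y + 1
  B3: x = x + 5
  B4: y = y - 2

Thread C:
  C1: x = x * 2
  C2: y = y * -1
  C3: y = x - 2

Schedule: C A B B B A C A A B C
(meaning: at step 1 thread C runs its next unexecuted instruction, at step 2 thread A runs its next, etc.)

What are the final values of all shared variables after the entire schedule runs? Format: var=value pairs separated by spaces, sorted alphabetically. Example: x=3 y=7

Step 1: thread C executes C1 (x = x * 2). Shared: x=2 y=0 z=0. PCs: A@0 B@0 C@1
Step 2: thread A executes A1 (y = y * 3). Shared: x=2 y=0 z=0. PCs: A@1 B@0 C@1
Step 3: thread B executes B1 (z = 9). Shared: x=2 y=0 z=9. PCs: A@1 B@1 C@1
Step 4: thread B executes B2 (y = y + 1). Shared: x=2 y=1 z=9. PCs: A@1 B@2 C@1
Step 5: thread B executes B3 (x = x + 5). Shared: x=7 y=1 z=9. PCs: A@1 B@3 C@1
Step 6: thread A executes A2 (x = y + 3). Shared: x=4 y=1 z=9. PCs: A@2 B@3 C@1
Step 7: thread C executes C2 (y = y * -1). Shared: x=4 y=-1 z=9. PCs: A@2 B@3 C@2
Step 8: thread A executes A3 (y = z). Shared: x=4 y=9 z=9. PCs: A@3 B@3 C@2
Step 9: thread A executes A4 (y = y + 2). Shared: x=4 y=11 z=9. PCs: A@4 B@3 C@2
Step 10: thread B executes B4 (y = y - 2). Shared: x=4 y=9 z=9. PCs: A@4 B@4 C@2
Step 11: thread C executes C3 (y = x - 2). Shared: x=4 y=2 z=9. PCs: A@4 B@4 C@3

Answer: x=4 y=2 z=9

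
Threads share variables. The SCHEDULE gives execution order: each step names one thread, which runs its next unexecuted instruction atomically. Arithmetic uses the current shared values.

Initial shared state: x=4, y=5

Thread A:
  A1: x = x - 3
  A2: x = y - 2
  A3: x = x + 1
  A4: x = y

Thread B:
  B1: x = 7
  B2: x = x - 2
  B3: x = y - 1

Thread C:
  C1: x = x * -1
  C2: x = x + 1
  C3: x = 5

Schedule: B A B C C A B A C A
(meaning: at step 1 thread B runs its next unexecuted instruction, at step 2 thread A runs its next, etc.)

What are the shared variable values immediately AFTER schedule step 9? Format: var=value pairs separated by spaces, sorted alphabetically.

Answer: x=5 y=5

Derivation:
Step 1: thread B executes B1 (x = 7). Shared: x=7 y=5. PCs: A@0 B@1 C@0
Step 2: thread A executes A1 (x = x - 3). Shared: x=4 y=5. PCs: A@1 B@1 C@0
Step 3: thread B executes B2 (x = x - 2). Shared: x=2 y=5. PCs: A@1 B@2 C@0
Step 4: thread C executes C1 (x = x * -1). Shared: x=-2 y=5. PCs: A@1 B@2 C@1
Step 5: thread C executes C2 (x = x + 1). Shared: x=-1 y=5. PCs: A@1 B@2 C@2
Step 6: thread A executes A2 (x = y - 2). Shared: x=3 y=5. PCs: A@2 B@2 C@2
Step 7: thread B executes B3 (x = y - 1). Shared: x=4 y=5. PCs: A@2 B@3 C@2
Step 8: thread A executes A3 (x = x + 1). Shared: x=5 y=5. PCs: A@3 B@3 C@2
Step 9: thread C executes C3 (x = 5). Shared: x=5 y=5. PCs: A@3 B@3 C@3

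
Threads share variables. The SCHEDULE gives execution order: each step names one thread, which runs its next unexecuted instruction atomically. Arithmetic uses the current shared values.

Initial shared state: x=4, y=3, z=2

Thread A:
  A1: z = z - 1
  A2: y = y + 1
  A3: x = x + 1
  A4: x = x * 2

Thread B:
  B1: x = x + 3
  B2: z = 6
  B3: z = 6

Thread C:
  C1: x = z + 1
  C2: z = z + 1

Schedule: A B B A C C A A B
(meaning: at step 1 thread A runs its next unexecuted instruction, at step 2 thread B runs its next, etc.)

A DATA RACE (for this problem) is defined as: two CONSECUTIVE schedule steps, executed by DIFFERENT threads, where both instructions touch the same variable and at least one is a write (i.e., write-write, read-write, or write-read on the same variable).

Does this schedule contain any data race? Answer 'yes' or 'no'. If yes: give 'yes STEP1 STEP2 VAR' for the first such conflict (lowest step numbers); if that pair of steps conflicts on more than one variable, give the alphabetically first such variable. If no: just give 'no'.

Steps 1,2: A(r=z,w=z) vs B(r=x,w=x). No conflict.
Steps 2,3: same thread (B). No race.
Steps 3,4: B(r=-,w=z) vs A(r=y,w=y). No conflict.
Steps 4,5: A(r=y,w=y) vs C(r=z,w=x). No conflict.
Steps 5,6: same thread (C). No race.
Steps 6,7: C(r=z,w=z) vs A(r=x,w=x). No conflict.
Steps 7,8: same thread (A). No race.
Steps 8,9: A(r=x,w=x) vs B(r=-,w=z). No conflict.

Answer: no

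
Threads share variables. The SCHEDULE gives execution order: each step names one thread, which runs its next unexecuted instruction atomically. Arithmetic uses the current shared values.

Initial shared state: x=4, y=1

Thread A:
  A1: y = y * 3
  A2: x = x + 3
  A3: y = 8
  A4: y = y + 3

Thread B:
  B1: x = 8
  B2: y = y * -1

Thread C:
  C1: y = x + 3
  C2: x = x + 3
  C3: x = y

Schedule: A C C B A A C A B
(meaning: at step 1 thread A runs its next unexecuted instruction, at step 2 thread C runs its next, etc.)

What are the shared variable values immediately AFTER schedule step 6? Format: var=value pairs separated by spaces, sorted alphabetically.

Answer: x=11 y=8

Derivation:
Step 1: thread A executes A1 (y = y * 3). Shared: x=4 y=3. PCs: A@1 B@0 C@0
Step 2: thread C executes C1 (y = x + 3). Shared: x=4 y=7. PCs: A@1 B@0 C@1
Step 3: thread C executes C2 (x = x + 3). Shared: x=7 y=7. PCs: A@1 B@0 C@2
Step 4: thread B executes B1 (x = 8). Shared: x=8 y=7. PCs: A@1 B@1 C@2
Step 5: thread A executes A2 (x = x + 3). Shared: x=11 y=7. PCs: A@2 B@1 C@2
Step 6: thread A executes A3 (y = 8). Shared: x=11 y=8. PCs: A@3 B@1 C@2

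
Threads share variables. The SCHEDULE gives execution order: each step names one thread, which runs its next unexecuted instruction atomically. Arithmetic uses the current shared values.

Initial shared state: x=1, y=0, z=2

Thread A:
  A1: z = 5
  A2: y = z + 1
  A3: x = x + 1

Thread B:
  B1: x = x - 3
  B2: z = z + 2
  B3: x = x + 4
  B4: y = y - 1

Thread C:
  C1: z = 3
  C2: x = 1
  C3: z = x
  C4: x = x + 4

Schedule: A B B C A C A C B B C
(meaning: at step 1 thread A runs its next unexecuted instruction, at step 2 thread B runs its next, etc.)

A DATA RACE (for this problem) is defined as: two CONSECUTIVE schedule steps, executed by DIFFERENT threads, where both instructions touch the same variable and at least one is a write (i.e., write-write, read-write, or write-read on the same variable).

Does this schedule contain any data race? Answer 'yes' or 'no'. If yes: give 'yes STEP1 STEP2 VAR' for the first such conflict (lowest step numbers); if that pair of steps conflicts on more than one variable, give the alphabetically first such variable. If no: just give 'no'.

Answer: yes 3 4 z

Derivation:
Steps 1,2: A(r=-,w=z) vs B(r=x,w=x). No conflict.
Steps 2,3: same thread (B). No race.
Steps 3,4: B(z = z + 2) vs C(z = 3). RACE on z (W-W).
Steps 4,5: C(z = 3) vs A(y = z + 1). RACE on z (W-R).
Steps 5,6: A(r=z,w=y) vs C(r=-,w=x). No conflict.
Steps 6,7: C(x = 1) vs A(x = x + 1). RACE on x (W-W).
Steps 7,8: A(x = x + 1) vs C(z = x). RACE on x (W-R).
Steps 8,9: C(z = x) vs B(x = x + 4). RACE on x (R-W).
Steps 9,10: same thread (B). No race.
Steps 10,11: B(r=y,w=y) vs C(r=x,w=x). No conflict.
First conflict at steps 3,4.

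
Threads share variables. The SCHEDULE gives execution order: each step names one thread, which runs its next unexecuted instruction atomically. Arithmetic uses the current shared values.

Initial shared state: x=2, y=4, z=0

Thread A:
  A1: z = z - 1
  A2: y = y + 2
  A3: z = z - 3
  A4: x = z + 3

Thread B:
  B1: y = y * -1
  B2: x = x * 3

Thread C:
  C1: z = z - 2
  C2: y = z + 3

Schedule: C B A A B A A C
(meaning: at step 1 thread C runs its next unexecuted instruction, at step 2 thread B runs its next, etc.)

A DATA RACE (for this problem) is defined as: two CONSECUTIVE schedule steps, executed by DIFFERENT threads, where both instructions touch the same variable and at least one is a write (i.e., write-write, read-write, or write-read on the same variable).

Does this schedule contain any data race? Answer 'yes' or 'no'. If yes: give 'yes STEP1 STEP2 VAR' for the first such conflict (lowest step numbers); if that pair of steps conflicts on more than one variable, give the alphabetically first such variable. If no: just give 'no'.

Steps 1,2: C(r=z,w=z) vs B(r=y,w=y). No conflict.
Steps 2,3: B(r=y,w=y) vs A(r=z,w=z). No conflict.
Steps 3,4: same thread (A). No race.
Steps 4,5: A(r=y,w=y) vs B(r=x,w=x). No conflict.
Steps 5,6: B(r=x,w=x) vs A(r=z,w=z). No conflict.
Steps 6,7: same thread (A). No race.
Steps 7,8: A(r=z,w=x) vs C(r=z,w=y). No conflict.

Answer: no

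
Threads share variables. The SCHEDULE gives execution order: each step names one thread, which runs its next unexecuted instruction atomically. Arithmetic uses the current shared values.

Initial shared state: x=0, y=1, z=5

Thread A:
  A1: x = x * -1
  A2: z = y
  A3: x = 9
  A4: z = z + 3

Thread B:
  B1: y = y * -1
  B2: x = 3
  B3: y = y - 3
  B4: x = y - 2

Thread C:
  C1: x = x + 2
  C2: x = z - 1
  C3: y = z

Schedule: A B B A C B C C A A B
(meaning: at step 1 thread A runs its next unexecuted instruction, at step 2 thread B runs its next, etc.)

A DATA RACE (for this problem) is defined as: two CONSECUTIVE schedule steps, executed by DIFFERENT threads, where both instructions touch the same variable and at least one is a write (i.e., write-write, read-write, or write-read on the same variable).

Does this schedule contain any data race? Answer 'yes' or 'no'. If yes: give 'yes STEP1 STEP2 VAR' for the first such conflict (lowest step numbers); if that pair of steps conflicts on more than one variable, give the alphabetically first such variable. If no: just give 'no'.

Steps 1,2: A(r=x,w=x) vs B(r=y,w=y). No conflict.
Steps 2,3: same thread (B). No race.
Steps 3,4: B(r=-,w=x) vs A(r=y,w=z). No conflict.
Steps 4,5: A(r=y,w=z) vs C(r=x,w=x). No conflict.
Steps 5,6: C(r=x,w=x) vs B(r=y,w=y). No conflict.
Steps 6,7: B(r=y,w=y) vs C(r=z,w=x). No conflict.
Steps 7,8: same thread (C). No race.
Steps 8,9: C(r=z,w=y) vs A(r=-,w=x). No conflict.
Steps 9,10: same thread (A). No race.
Steps 10,11: A(r=z,w=z) vs B(r=y,w=x). No conflict.

Answer: no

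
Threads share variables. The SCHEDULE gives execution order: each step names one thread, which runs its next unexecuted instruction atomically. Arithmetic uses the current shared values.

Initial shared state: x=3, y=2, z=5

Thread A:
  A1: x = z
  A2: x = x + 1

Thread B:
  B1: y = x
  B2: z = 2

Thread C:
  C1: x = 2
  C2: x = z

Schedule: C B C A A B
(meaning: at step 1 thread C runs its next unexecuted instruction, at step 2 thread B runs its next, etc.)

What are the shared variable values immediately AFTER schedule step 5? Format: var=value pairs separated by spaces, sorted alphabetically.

Answer: x=6 y=2 z=5

Derivation:
Step 1: thread C executes C1 (x = 2). Shared: x=2 y=2 z=5. PCs: A@0 B@0 C@1
Step 2: thread B executes B1 (y = x). Shared: x=2 y=2 z=5. PCs: A@0 B@1 C@1
Step 3: thread C executes C2 (x = z). Shared: x=5 y=2 z=5. PCs: A@0 B@1 C@2
Step 4: thread A executes A1 (x = z). Shared: x=5 y=2 z=5. PCs: A@1 B@1 C@2
Step 5: thread A executes A2 (x = x + 1). Shared: x=6 y=2 z=5. PCs: A@2 B@1 C@2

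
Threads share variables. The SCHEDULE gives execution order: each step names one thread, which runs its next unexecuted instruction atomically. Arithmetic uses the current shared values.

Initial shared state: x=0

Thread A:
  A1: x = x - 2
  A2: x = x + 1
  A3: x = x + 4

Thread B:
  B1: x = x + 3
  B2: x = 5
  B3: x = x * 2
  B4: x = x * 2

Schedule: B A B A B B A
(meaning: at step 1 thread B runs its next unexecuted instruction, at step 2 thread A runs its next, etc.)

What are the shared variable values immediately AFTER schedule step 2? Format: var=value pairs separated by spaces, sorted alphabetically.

Answer: x=1

Derivation:
Step 1: thread B executes B1 (x = x + 3). Shared: x=3. PCs: A@0 B@1
Step 2: thread A executes A1 (x = x - 2). Shared: x=1. PCs: A@1 B@1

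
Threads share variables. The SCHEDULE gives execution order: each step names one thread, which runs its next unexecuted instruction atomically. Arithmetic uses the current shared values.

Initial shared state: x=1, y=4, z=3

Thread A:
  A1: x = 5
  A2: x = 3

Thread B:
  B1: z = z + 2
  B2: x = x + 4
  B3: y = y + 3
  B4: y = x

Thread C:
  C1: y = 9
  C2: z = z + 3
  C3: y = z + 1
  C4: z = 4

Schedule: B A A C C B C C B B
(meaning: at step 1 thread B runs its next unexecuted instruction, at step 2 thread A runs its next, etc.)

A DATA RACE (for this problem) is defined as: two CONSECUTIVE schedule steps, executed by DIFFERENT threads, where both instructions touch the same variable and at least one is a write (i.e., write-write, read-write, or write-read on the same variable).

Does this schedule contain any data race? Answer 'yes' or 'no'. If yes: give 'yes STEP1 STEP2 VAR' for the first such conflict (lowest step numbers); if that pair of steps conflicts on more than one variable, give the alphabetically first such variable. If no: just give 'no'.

Answer: no

Derivation:
Steps 1,2: B(r=z,w=z) vs A(r=-,w=x). No conflict.
Steps 2,3: same thread (A). No race.
Steps 3,4: A(r=-,w=x) vs C(r=-,w=y). No conflict.
Steps 4,5: same thread (C). No race.
Steps 5,6: C(r=z,w=z) vs B(r=x,w=x). No conflict.
Steps 6,7: B(r=x,w=x) vs C(r=z,w=y). No conflict.
Steps 7,8: same thread (C). No race.
Steps 8,9: C(r=-,w=z) vs B(r=y,w=y). No conflict.
Steps 9,10: same thread (B). No race.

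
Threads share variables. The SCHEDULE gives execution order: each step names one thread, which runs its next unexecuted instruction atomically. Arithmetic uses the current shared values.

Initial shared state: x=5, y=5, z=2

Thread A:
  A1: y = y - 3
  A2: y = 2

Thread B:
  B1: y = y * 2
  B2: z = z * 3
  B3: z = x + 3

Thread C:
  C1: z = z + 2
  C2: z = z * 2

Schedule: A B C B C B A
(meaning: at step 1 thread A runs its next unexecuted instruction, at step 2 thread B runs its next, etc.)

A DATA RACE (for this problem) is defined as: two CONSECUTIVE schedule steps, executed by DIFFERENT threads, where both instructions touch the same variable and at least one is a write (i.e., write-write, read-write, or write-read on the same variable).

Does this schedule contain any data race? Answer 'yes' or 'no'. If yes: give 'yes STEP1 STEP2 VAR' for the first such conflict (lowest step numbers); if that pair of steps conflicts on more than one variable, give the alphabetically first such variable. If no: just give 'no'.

Answer: yes 1 2 y

Derivation:
Steps 1,2: A(y = y - 3) vs B(y = y * 2). RACE on y (W-W).
Steps 2,3: B(r=y,w=y) vs C(r=z,w=z). No conflict.
Steps 3,4: C(z = z + 2) vs B(z = z * 3). RACE on z (W-W).
Steps 4,5: B(z = z * 3) vs C(z = z * 2). RACE on z (W-W).
Steps 5,6: C(z = z * 2) vs B(z = x + 3). RACE on z (W-W).
Steps 6,7: B(r=x,w=z) vs A(r=-,w=y). No conflict.
First conflict at steps 1,2.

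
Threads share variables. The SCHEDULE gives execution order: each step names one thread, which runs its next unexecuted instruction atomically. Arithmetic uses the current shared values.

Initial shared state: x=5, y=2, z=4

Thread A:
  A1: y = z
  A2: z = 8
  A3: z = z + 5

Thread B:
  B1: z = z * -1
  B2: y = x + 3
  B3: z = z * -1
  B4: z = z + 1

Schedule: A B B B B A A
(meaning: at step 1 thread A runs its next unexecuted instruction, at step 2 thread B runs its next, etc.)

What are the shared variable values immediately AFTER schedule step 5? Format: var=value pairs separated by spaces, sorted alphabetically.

Answer: x=5 y=8 z=5

Derivation:
Step 1: thread A executes A1 (y = z). Shared: x=5 y=4 z=4. PCs: A@1 B@0
Step 2: thread B executes B1 (z = z * -1). Shared: x=5 y=4 z=-4. PCs: A@1 B@1
Step 3: thread B executes B2 (y = x + 3). Shared: x=5 y=8 z=-4. PCs: A@1 B@2
Step 4: thread B executes B3 (z = z * -1). Shared: x=5 y=8 z=4. PCs: A@1 B@3
Step 5: thread B executes B4 (z = z + 1). Shared: x=5 y=8 z=5. PCs: A@1 B@4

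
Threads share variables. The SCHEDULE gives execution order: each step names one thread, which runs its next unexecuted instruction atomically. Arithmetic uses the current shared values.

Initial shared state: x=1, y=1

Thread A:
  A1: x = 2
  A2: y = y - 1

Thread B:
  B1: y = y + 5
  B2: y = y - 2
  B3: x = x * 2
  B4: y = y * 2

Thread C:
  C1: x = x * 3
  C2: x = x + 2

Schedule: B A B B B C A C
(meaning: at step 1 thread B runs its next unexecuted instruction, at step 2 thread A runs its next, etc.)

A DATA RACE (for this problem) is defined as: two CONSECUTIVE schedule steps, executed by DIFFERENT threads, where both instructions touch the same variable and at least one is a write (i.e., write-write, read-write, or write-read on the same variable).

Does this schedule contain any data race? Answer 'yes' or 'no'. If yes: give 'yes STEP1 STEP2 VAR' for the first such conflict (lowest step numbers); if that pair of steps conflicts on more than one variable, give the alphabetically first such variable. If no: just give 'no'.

Answer: no

Derivation:
Steps 1,2: B(r=y,w=y) vs A(r=-,w=x). No conflict.
Steps 2,3: A(r=-,w=x) vs B(r=y,w=y). No conflict.
Steps 3,4: same thread (B). No race.
Steps 4,5: same thread (B). No race.
Steps 5,6: B(r=y,w=y) vs C(r=x,w=x). No conflict.
Steps 6,7: C(r=x,w=x) vs A(r=y,w=y). No conflict.
Steps 7,8: A(r=y,w=y) vs C(r=x,w=x). No conflict.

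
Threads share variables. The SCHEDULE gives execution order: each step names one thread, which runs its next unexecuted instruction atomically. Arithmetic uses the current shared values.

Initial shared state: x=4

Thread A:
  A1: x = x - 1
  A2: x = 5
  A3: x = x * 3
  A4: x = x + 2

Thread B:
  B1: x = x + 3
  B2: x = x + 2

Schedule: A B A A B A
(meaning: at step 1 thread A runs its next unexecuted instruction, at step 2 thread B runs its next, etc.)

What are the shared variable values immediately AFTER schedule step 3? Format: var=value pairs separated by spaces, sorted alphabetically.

Step 1: thread A executes A1 (x = x - 1). Shared: x=3. PCs: A@1 B@0
Step 2: thread B executes B1 (x = x + 3). Shared: x=6. PCs: A@1 B@1
Step 3: thread A executes A2 (x = 5). Shared: x=5. PCs: A@2 B@1

Answer: x=5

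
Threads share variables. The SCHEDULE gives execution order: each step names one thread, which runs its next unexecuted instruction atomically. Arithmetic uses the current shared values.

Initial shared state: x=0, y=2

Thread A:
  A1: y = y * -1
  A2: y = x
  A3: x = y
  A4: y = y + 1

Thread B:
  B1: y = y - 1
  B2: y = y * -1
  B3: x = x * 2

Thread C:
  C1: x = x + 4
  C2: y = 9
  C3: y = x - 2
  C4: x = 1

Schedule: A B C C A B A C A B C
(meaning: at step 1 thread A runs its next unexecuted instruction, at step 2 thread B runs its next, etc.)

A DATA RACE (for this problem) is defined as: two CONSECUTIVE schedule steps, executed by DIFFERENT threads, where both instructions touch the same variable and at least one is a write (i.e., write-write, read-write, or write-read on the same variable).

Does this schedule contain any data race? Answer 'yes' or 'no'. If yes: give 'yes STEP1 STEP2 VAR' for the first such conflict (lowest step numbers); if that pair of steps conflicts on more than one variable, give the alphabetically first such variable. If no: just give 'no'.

Answer: yes 1 2 y

Derivation:
Steps 1,2: A(y = y * -1) vs B(y = y - 1). RACE on y (W-W).
Steps 2,3: B(r=y,w=y) vs C(r=x,w=x). No conflict.
Steps 3,4: same thread (C). No race.
Steps 4,5: C(y = 9) vs A(y = x). RACE on y (W-W).
Steps 5,6: A(y = x) vs B(y = y * -1). RACE on y (W-W).
Steps 6,7: B(y = y * -1) vs A(x = y). RACE on y (W-R).
Steps 7,8: A(x = y) vs C(y = x - 2). RACE on x (W-R), y (R-W). Multiple vars; alphabetically first is x.
Steps 8,9: C(y = x - 2) vs A(y = y + 1). RACE on y (W-W).
Steps 9,10: A(r=y,w=y) vs B(r=x,w=x). No conflict.
Steps 10,11: B(x = x * 2) vs C(x = 1). RACE on x (W-W).
First conflict at steps 1,2.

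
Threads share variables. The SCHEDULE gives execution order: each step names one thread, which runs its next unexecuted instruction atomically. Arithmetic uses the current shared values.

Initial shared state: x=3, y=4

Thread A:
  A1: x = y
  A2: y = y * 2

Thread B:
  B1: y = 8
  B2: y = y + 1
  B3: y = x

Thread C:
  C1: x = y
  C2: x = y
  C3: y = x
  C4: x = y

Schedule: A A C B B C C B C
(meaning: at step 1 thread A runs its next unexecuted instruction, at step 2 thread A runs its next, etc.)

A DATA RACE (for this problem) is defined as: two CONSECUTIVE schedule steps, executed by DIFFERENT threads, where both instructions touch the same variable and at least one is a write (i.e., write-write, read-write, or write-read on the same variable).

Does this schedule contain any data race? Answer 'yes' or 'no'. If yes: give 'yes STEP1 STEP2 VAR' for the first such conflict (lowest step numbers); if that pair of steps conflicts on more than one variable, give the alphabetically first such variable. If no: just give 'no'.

Steps 1,2: same thread (A). No race.
Steps 2,3: A(y = y * 2) vs C(x = y). RACE on y (W-R).
Steps 3,4: C(x = y) vs B(y = 8). RACE on y (R-W).
Steps 4,5: same thread (B). No race.
Steps 5,6: B(y = y + 1) vs C(x = y). RACE on y (W-R).
Steps 6,7: same thread (C). No race.
Steps 7,8: C(y = x) vs B(y = x). RACE on y (W-W).
Steps 8,9: B(y = x) vs C(x = y). RACE on x (R-W), y (W-R). Multiple vars; alphabetically first is x.
First conflict at steps 2,3.

Answer: yes 2 3 y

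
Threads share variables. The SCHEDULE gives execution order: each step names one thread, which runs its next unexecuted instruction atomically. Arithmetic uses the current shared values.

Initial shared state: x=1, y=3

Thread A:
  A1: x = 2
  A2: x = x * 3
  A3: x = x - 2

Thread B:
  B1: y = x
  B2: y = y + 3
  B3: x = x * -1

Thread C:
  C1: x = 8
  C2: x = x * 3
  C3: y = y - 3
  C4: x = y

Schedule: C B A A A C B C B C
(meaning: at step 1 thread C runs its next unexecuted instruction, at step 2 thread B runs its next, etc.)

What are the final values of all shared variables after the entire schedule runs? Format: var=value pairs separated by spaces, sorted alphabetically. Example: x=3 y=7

Answer: x=8 y=8

Derivation:
Step 1: thread C executes C1 (x = 8). Shared: x=8 y=3. PCs: A@0 B@0 C@1
Step 2: thread B executes B1 (y = x). Shared: x=8 y=8. PCs: A@0 B@1 C@1
Step 3: thread A executes A1 (x = 2). Shared: x=2 y=8. PCs: A@1 B@1 C@1
Step 4: thread A executes A2 (x = x * 3). Shared: x=6 y=8. PCs: A@2 B@1 C@1
Step 5: thread A executes A3 (x = x - 2). Shared: x=4 y=8. PCs: A@3 B@1 C@1
Step 6: thread C executes C2 (x = x * 3). Shared: x=12 y=8. PCs: A@3 B@1 C@2
Step 7: thread B executes B2 (y = y + 3). Shared: x=12 y=11. PCs: A@3 B@2 C@2
Step 8: thread C executes C3 (y = y - 3). Shared: x=12 y=8. PCs: A@3 B@2 C@3
Step 9: thread B executes B3 (x = x * -1). Shared: x=-12 y=8. PCs: A@3 B@3 C@3
Step 10: thread C executes C4 (x = y). Shared: x=8 y=8. PCs: A@3 B@3 C@4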